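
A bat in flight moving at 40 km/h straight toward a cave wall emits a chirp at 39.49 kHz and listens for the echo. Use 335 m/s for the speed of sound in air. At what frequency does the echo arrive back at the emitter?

42.2 kHz

40 km/h = 11.11 m/s.
The cave wall receives the sound from a moving source: f₁ = f₀ · v/(v − v_e) = 39.49 × 335/323.89 ≈ 40.8 kHz.
On the return leg the bat in flight is a moving observer: f₂ = f₁ · (v + v_e)/v = 40.8 × 346.11/335 ≈ 42.2 kHz.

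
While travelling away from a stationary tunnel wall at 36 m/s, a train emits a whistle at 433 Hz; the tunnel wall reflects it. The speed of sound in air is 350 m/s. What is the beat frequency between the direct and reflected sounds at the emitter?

The tunnel wall receives the sound from a moving source: f₁ = f₀ · v/(v + v_e) = 433 × 350/386 ≈ 392.6 Hz.
On the return leg the train is a moving observer: f₂ = f₁ · (v − v_e)/v = 392.6 × 314/350 ≈ 352.2 Hz.
Beat against the emitted tone: |f₂ − f₀| = 2v_e·f₀/(v + v_e) = 2 × 36 × 433/386 ≈ 81 Hz.

81 Hz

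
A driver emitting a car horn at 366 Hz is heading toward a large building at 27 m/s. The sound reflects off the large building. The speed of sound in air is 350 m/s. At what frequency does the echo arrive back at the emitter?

The large building receives the sound from a moving source: f₁ = f₀ · v/(v − v_e) = 366 × 350/323 ≈ 397 Hz.
On the return leg the driver is a moving observer: f₂ = f₁ · (v + v_e)/v = 397 × 377/350 ≈ 427 Hz.
Equivalently f₂ = f₀ · (v + v_e)/(v − v_e).

427 Hz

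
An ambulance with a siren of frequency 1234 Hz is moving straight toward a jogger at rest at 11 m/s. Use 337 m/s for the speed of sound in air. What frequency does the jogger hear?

Only the source moves, toward the listener, so f' = f · v/(v − v_s).
f' = 1234 × 337/(337 − 11) = 1234 × 337/326 ≈ 1276 Hz.

1276 Hz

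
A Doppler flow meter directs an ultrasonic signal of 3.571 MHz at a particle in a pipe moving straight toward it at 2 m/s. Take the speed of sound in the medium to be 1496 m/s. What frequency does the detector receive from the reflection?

3.581 MHz

The particle in a pipe first receives the wave as a moving observer: f₁ = f₀ · (v + u)/v = 3.571 × (1496 + 2)/1496 ≈ 3.576 MHz.
The reflection then acts as a moving source: f₂ = f₁ · v/(v − u) ≈ 3.581 MHz.
Equivalently f₂ = f₀ · (v + u)/(v − u).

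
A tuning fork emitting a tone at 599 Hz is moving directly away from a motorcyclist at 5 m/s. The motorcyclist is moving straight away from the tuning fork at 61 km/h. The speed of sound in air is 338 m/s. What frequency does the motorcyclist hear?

561 Hz

61 km/h = 16.94 m/s.
With source receding and observer receding, f' = f · (v − v_o)/(v + v_s).
f' = 599 × (338 − 16.94)/(338 + 5) = 599 × 321.06/343 ≈ 561 Hz.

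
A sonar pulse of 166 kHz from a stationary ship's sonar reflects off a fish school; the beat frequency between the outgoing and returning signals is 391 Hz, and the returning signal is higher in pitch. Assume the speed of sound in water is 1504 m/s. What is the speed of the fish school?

Double Doppler shift off a moving reflector: f₂ = f₀ · (v + u)/(v − u) (u > 0 toward emitter).
Returning signal is higher, so f₂ = f₀ + Δf = 166000 + 391 = 166391 Hz.
Rearranging, u = v · (f₂ − f₀)/(f₂ + f₀) = 1504 × 391/332391 ≈ 1.77 m/s.
So the fish school is moving at 1.77 m/s toward the emitter.

1.77 m/s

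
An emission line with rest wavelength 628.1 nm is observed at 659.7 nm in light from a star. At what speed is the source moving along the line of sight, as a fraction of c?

λ'/λ₀ = 1.0503 > 1 (redshift), so the source is receding.
λ'/λ₀ = √((1 + β)/(1 − β)) for a receding source ⇒ β = (r² − 1)/(r² + 1) with r = λ'/λ₀.
β = (1.1032 − 1)/(1.1032 + 1) ≈ 0.049.

0.049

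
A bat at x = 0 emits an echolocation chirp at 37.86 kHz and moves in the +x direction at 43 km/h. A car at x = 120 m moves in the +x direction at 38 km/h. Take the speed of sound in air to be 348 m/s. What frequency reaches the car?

43 km/h = 11.94 m/s; 38 km/h = 10.56 m/s.
The observer lies on the +x side, so the source is heading toward the observer and the observer is heading away from the source.
General Doppler shift: f' = f · (v − v_o)/(v − v_s).
f' = 37.86 × (348 − 10.56)/(348 − 11.94) = 37.86 × 337.44/336.06 ≈ 38.0 kHz.

38.0 kHz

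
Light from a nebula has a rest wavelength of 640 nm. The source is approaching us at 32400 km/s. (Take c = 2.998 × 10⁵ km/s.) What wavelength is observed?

574.2 nm

β = v/c = 32400/299800 = 0.1081.
Relativistic Doppler for wavelength: λ' = λ₀ · √((1 − β)/(1 + β)).
λ' = 640 × √(0.8919/1.1081) = 640 × 0.89718 ≈ 574.2 nm.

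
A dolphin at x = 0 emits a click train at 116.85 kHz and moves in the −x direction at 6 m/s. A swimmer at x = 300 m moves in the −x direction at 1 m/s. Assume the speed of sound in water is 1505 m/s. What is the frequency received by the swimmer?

116.5 kHz

The observer lies on the +x side, so the source is heading away from the observer and the observer is heading toward the source.
General Doppler shift: f' = f · (v + v_o)/(v + v_s).
f' = 116.85 × (1505 + 1)/(1505 + 6) = 116.85 × 1506/1511 ≈ 116.5 kHz.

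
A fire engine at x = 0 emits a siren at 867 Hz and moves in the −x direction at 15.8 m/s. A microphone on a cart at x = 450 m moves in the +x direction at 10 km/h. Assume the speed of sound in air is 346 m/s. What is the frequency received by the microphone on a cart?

10 km/h = 2.778 m/s.
The observer lies on the +x side, so the source is heading away from the observer and the observer is heading away from the source.
General Doppler shift: f' = f · (v − v_o)/(v + v_s).
f' = 867 × (346 − 2.778)/(346 + 15.8) = 867 × 343.22/361.8 ≈ 822 Hz.

822 Hz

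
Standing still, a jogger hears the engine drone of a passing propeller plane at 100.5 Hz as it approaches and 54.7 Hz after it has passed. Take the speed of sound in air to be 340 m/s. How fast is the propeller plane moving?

100 m/s

f₁/f₂ = (v + v_s)/(v − v_s), so v_s = v · (f₁ − f₂)/(f₁ + f₂).
v_s = 340 × (100.5 − 54.7)/(100.5 + 54.7) = 340 × 45.8/155.2 ≈ 100 m/s.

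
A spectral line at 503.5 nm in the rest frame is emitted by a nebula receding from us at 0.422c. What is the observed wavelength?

Relativistic Doppler for wavelength: λ' = λ₀ · √((1 + β)/(1 − β)).
λ' = 503.5 × √(1.4220/0.5780) = 503.5 × 1.56850 ≈ 789.7 nm.

789.7 nm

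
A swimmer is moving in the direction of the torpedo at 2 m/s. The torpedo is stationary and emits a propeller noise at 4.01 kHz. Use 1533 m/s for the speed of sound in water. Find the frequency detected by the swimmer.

4.02 kHz

Only the observer moves, toward the source, so f' = f · (v + v_o)/v.
f' = 4.01 × (1533 + 2)/1533 = 4.01 × 1535/1533 ≈ 4.02 kHz.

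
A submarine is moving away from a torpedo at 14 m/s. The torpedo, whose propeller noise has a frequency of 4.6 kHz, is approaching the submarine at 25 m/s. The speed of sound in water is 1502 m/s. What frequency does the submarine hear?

4.63 kHz

With source approaching and observer receding, f' = f · (v − v_o)/(v − v_s).
f' = 4.6 × (1502 − 14)/(1502 − 25) = 4.6 × 1488/1477 ≈ 4.63 kHz.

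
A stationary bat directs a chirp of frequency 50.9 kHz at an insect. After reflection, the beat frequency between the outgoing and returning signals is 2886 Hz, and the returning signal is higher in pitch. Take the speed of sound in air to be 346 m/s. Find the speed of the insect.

9.5 m/s

Double Doppler shift off a moving reflector: f₂ = f₀ · (v + u)/(v − u) (u > 0 toward emitter).
Returning signal is higher, so f₂ = f₀ + Δf = 50900 + 2886 = 53786 Hz.
Rearranging, u = v · (f₂ − f₀)/(f₂ + f₀) = 346 × 2886/104686 ≈ 9.5 m/s.
So the insect is moving at 9.5 m/s toward the emitter.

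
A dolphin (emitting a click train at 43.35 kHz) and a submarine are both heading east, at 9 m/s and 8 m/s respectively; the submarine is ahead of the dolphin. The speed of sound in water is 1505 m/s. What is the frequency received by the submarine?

The submarine is ahead, so the dolphin is moving toward it while the submarine is moving away from the dolphin.
With source approaching and observer receding, f' = f · (v − v_o)/(v − v_s).
f' = 43.35 × (1505 − 8)/(1505 − 9) = 43.35 × 1497/1496 ≈ 43.4 kHz.

43.4 kHz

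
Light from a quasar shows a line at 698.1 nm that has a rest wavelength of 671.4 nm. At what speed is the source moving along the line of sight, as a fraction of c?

λ'/λ₀ = 1.0398 > 1 (redshift), so the source is receding.
λ'/λ₀ = √((1 + β)/(1 − β)) for a receding source ⇒ β = (r² − 1)/(r² + 1) with r = λ'/λ₀.
β = (1.0811 − 1)/(1.0811 + 1) ≈ 0.039.

0.039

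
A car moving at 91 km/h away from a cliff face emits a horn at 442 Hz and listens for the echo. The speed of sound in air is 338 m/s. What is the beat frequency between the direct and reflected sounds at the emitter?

91 km/h = 25.28 m/s.
The cliff face receives the sound from a moving source: f₁ = f₀ · v/(v + v_e) = 442 × 338/363.28 ≈ 411.2 Hz.
On the return leg the car is a moving observer: f₂ = f₁ · (v − v_e)/v = 411.2 × 312.72/338 ≈ 380.5 Hz.
Equivalently f₂ = f₀ · (v − v_e)/(v + v_e).
Beat against the emitted tone: |f₂ − f₀| = 2v_e·f₀/(v + v_e) = 2 × 25.28 × 442/363.28 ≈ 62 Hz.

62 Hz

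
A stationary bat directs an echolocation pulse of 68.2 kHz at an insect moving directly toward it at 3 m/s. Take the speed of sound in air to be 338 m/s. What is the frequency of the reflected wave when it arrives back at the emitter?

At the insect (a moving observer), f₁ = f₀ · (v + u)/v = 68.2 × 341/338 ≈ 68.8 kHz.
On reflection it acts as a source moving toward the stationary detector: f₂ = f₁ · v/(v − u) = 68.8 × 338/335 ≈ 69.4 kHz.
Equivalently f₂ = f₀ · (v + u)/(v − u).

69.4 kHz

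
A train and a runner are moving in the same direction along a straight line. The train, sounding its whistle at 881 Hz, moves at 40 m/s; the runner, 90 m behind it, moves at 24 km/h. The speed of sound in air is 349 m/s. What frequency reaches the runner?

24 km/h = 6.667 m/s.
The runner is behind, so the train is moving away from it while the runner is moving toward the train.
With source receding and observer approaching, f' = f · (v + v_o)/(v + v_s).
f' = 881 × (349 + 6.667)/(349 + 40) = 881 × 355.67/389 ≈ 806 Hz.

806 Hz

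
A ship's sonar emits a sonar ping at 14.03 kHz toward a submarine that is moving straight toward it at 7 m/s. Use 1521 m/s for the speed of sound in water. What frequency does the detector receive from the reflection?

The submarine first receives the wave as a moving observer: f₁ = f₀ · (v + u)/v = 14.03 × (1521 + 7)/1521 ≈ 14.09 kHz.
On reflection it acts as a source moving toward the stationary detector: f₂ = f₁ · v/(v − u) = 14.09 × 1521/1514 ≈ 14.16 kHz.
Equivalently f₂ = f₀ · (v + u)/(v − u).

14.16 kHz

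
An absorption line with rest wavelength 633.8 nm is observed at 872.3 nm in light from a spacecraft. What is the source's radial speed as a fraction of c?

λ'/λ₀ = 1.3763 > 1 (redshift), so the source is receding.
λ'/λ₀ = √((1 + β)/(1 − β)) for a receding source ⇒ β = (r² − 1)/(r² + 1) with r = λ'/λ₀.
β = (1.8942 − 1)/(1.8942 + 1) ≈ 0.309.

0.309c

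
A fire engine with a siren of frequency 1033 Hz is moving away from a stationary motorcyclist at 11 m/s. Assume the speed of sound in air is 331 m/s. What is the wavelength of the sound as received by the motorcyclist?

33.1 cm

Moving source, stationary observer: f' = f · v/(v + v_s) since the source is receding.
f' = 1033 × 331/(331 + 11) ≈ 1000 Hz.
λ' = v/f' = 331/999.775 ≈ 33.1 cm.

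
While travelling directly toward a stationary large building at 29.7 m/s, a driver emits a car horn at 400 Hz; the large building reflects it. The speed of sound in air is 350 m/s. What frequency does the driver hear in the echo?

474 Hz

The large building receives the sound from a moving source: f₁ = f₀ · v/(v − v_e) = 400 × 350/320.3 ≈ 437 Hz.
On the return leg the driver is a moving observer: f₂ = f₁ · (v + v_e)/v = 437 × 379.7/350 ≈ 474 Hz.
Equivalently f₂ = f₀ · (v + v_e)/(v − v_e).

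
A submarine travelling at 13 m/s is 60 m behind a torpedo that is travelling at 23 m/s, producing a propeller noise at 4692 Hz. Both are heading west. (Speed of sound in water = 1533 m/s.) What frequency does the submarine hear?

The submarine is behind, so the torpedo is moving away from it while the submarine is moving toward the torpedo.
Both move, so f' = f · (v + v_o)/(v + v_s).
f' = 4692 × (1533 + 13)/(1533 + 23) = 4692 × 1546/1556 ≈ 4662 Hz.

4662 Hz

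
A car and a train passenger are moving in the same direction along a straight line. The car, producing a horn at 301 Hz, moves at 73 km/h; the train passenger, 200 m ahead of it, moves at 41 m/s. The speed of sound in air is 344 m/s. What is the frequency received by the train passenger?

282 Hz

73 km/h = 20.28 m/s.
The train passenger is ahead, so the car is moving toward it while the train passenger is moving away from the car.
General Doppler shift: f' = f · (v − v_o)/(v − v_s).
f' = 301 × (344 − 41)/(344 − 20.28) = 301 × 303/323.72 ≈ 282 Hz.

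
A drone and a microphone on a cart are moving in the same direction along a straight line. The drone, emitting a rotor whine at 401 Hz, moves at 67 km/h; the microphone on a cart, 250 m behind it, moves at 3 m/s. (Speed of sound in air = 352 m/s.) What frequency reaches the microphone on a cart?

67 km/h = 18.61 m/s.
The microphone on a cart is behind, so the drone is moving away from it while the microphone on a cart is moving toward the drone.
General Doppler shift: f' = f · (v + v_o)/(v + v_s).
f' = 401 × (352 + 3)/(352 + 18.61) = 401 × 355/370.61 ≈ 384 Hz.

384 Hz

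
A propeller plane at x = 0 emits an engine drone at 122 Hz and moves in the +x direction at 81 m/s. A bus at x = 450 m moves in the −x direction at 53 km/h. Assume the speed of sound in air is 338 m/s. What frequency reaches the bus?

53 km/h = 14.72 m/s.
The observer lies on the +x side, so the source is heading toward the observer and the observer is heading toward the source.
Both move, so f' = f · (v + v_o)/(v − v_s).
f' = 122 × (338 + 14.72)/(338 − 81) = 122 × 352.72/257 ≈ 167 Hz.

167 Hz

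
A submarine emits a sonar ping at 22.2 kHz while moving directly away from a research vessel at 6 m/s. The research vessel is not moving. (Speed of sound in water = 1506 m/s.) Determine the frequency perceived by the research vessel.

22.1 kHz

Only the source moves, away from the listener, so f' = f · v/(v + v_s).
f' = 22.2 × 1506/(1506 + 6) = 22.2 × 1506/1512 ≈ 22.1 kHz.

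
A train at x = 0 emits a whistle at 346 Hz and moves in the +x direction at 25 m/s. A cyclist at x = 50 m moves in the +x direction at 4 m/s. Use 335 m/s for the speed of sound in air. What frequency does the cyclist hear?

The observer lies on the +x side, so the source is heading toward the observer and the observer is heading away from the source.
General Doppler shift: f' = f · (v − v_o)/(v − v_s).
f' = 346 × (335 − 4)/(335 − 25) = 346 × 331/310 ≈ 369 Hz.

369 Hz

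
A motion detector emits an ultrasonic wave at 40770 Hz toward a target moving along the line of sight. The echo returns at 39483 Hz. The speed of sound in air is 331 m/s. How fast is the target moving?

Double Doppler shift off a moving reflector: f₂ = f₀ · (v + u)/(v − u) (u > 0 toward emitter).
Rearranging, u = v · (f₂ − f₀)/(f₂ + f₀) = 331 × -1287/80253 ≈ -5.3 m/s.
So the target is moving at 5.3 m/s away from the emitter.

5.3 m/s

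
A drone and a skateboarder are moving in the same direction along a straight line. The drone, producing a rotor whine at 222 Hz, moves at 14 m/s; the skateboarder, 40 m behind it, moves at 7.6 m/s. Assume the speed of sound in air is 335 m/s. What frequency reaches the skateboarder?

The skateboarder is behind, so the drone is moving away from it while the skateboarder is moving toward the drone.
With source receding and observer approaching, f' = f · (v + v_o)/(v + v_s).
f' = 222 × (335 + 7.6)/(335 + 14) = 222 × 342.6/349 ≈ 218 Hz.

218 Hz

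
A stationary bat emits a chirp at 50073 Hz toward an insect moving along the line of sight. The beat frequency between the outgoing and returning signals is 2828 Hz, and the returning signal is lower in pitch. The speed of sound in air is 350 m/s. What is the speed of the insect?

10.2 m/s

Double Doppler shift off a moving reflector: f₂ = f₀ · (v + u)/(v − u) (u > 0 toward emitter).
Returning signal is lower, so f₂ = f₀ − Δf = 50073 − 2828 = 47245 Hz.
Rearranging, u = v · (f₂ − f₀)/(f₂ + f₀) = 350 × -2828/97318 ≈ -10.2 m/s.
So the insect is moving at 10.2 m/s away from the emitter.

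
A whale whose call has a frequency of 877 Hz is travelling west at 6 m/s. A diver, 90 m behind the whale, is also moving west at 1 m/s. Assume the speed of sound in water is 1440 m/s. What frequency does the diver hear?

874 Hz

The diver is behind, so the whale is moving away from it while the diver is moving toward the whale.
Both move, so f' = f · (v + v_o)/(v + v_s).
f' = 877 × (1440 + 1)/(1440 + 6) = 877 × 1441/1446 ≈ 874 Hz.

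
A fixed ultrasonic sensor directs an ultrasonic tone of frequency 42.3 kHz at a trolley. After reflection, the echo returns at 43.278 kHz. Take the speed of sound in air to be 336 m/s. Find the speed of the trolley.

3.8 m/s

Double Doppler shift off a moving reflector: f₂ = f₀ · (v + u)/(v − u) (u > 0 toward emitter).
Rearranging, u = v · (f₂ − f₀)/(f₂ + f₀) = 336 × 0.978/85.578 ≈ 3.8 m/s.
So the trolley is moving at 3.8 m/s toward the emitter.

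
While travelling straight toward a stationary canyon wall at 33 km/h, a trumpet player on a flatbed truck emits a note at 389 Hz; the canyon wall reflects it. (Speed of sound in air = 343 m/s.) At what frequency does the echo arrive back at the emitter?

33 km/h = 9.167 m/s.
The canyon wall receives the sound from a moving source: f₁ = f₀ · v/(v − v_e) = 389 × 343/333.83 ≈ 400 Hz.
On the return leg the trumpet player on a flatbed truck is a moving observer: f₂ = f₁ · (v + v_e)/v = 400 × 352.17/343 ≈ 410 Hz.

410 Hz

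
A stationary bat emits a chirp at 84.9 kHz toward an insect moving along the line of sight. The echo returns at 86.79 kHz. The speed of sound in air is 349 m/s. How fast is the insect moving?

3.8 m/s

Double Doppler shift off a moving reflector: f₂ = f₀ · (v + u)/(v − u) (u > 0 toward emitter).
Rearranging, u = v · (f₂ − f₀)/(f₂ + f₀) = 349 × 1.89/171.69 ≈ 3.8 m/s.
So the insect is moving at 3.8 m/s toward the emitter.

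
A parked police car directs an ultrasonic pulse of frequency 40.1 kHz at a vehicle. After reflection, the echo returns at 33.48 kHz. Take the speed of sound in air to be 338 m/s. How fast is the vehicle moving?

30 m/s

Double Doppler shift off a moving reflector: f₂ = f₀ · (v + u)/(v − u) (u > 0 toward emitter).
Rearranging, u = v · (f₂ − f₀)/(f₂ + f₀) = 338 × -6.62/73.58 ≈ -30 m/s.
So the vehicle is moving at 30 m/s away from the emitter.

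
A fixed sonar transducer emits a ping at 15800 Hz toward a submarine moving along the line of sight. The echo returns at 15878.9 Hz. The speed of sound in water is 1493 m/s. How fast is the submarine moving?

3.7 m/s

Double Doppler shift off a moving reflector: f₂ = f₀ · (v + u)/(v − u) (u > 0 toward emitter).
Rearranging, u = v · (f₂ − f₀)/(f₂ + f₀) = 1493 × 78.9/31678.9 ≈ 3.7 m/s.
So the submarine is moving at 3.7 m/s toward the emitter.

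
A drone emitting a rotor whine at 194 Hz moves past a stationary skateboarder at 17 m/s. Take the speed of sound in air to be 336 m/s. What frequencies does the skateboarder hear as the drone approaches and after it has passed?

204 Hz approaching; 185 Hz receding

Approaching: f₁ = f · v/(v − v_s) = 194 × 336/319 ≈ 204 Hz.
Receding: f₂ = f · v/(v + v_s) = 194 × 336/353 ≈ 185 Hz.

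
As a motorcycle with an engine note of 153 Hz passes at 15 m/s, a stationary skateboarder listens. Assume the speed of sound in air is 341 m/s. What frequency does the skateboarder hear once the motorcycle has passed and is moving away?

Receding: f₂ = f · v/(v + v_s) = 153 × 341/356 ≈ 147 Hz.

147 Hz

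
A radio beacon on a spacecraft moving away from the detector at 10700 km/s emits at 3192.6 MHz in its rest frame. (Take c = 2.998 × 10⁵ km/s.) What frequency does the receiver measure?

β = v/c = 10700/299800 = 0.0357.
Relativistic Doppler for frequency: f' = f₀ · √((1 − β)/(1 + β)).
f' = 3192.6 × √(0.9643/1.0357) = 3192.6 × 0.96492 ≈ 3080.6 MHz.

3080.6 MHz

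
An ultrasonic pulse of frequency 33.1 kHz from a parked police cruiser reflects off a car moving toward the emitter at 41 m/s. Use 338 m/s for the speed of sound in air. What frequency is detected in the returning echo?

42.2 kHz

At the car (a moving observer), f₁ = f₀ · (v + u)/v = 33.1 × 379/338 ≈ 37.1 kHz.
The reflection then acts as a moving source: f₂ = f₁ · v/(v − u) ≈ 42.2 kHz.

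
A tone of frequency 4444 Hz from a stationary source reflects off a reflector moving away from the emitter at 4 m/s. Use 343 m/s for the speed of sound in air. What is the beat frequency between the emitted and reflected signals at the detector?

102 Hz

At the reflector (a moving observer), f₁ = f₀ · (v − u)/v = 4444 × 339/343 ≈ 4392.2 Hz.
On reflection it acts as a source moving away from the stationary detector: f₂ = f₁ · v/(v + u) = 4392.2 × 343/347 ≈ 4341.5 Hz.
Beat frequency: |f₂ − f₀| = 2u·f₀/(v + u) = 2 × 4 × 4444/347 ≈ 102 Hz.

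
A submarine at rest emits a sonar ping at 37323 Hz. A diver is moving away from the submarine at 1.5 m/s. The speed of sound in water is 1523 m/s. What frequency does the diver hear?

37286 Hz

Only the observer moves, away from the source, so f' = f · (v − v_o)/v.
f' = 37323 × (1523 − 1.5)/1523 = 37323 × 1521.5/1523 ≈ 37286 Hz.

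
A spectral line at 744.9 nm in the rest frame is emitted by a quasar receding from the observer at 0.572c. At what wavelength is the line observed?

1427.6 nm

Relativistic Doppler for wavelength: λ' = λ₀ · √((1 + β)/(1 − β)).
λ' = 744.9 × √(1.5720/0.4280) = 744.9 × 1.91648 ≈ 1427.6 nm.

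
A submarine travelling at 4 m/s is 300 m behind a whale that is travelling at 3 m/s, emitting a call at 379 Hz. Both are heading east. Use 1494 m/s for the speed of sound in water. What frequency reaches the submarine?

The submarine is behind, so the whale is moving away from it while the submarine is moving toward the whale.
General Doppler shift: f' = f · (v + v_o)/(v + v_s).
f' = 379 × (1494 + 4)/(1494 + 3) = 379 × 1498/1497 ≈ 379 Hz.

379 Hz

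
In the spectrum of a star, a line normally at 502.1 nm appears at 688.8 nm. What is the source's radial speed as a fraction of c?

λ'/λ₀ = 1.3718 > 1 (redshift), so the source is receding.
λ'/λ₀ = √((1 + β)/(1 − β)) for a receding source ⇒ β = (r² − 1)/(r² + 1) with r = λ'/λ₀.
β = (1.8819 − 1)/(1.8819 + 1) ≈ 0.306.

0.306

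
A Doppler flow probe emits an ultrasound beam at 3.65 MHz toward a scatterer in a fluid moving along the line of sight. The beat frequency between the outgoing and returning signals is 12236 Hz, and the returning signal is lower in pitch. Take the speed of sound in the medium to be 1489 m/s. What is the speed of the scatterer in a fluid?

2.50 m/s

Double Doppler shift off a moving reflector: f₂ = f₀ · (v + u)/(v − u) (u > 0 toward emitter).
Returning signal is lower, so f₂ = f₀ − Δf = 3650000 − 12236 = 3637764 Hz.
Rearranging, u = v · (f₂ − f₀)/(f₂ + f₀) = 1489 × -12236/7287764 ≈ -2.50 m/s.
So the scatterer in a fluid is moving at 2.50 m/s away from the emitter.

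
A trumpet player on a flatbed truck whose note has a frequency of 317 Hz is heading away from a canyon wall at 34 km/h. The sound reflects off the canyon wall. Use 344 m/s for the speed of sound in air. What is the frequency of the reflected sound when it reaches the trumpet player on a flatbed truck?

34 km/h = 9.444 m/s.
The canyon wall receives the sound from a moving source: f₁ = f₀ · v/(v + v_e) = 317 × 344/353.44 ≈ 309 Hz.
On the return leg the trumpet player on a flatbed truck is a moving observer: f₂ = f₁ · (v − v_e)/v = 309 × 334.56/344 ≈ 300 Hz.

300 Hz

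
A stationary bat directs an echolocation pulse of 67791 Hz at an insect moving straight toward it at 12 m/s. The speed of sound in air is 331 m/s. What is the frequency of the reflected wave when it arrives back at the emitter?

72891 Hz

At the insect (a moving observer), f₁ = f₀ · (v + u)/v = 67791 × 343/331 ≈ 70249 Hz.
The reflection then acts as a moving source: f₂ = f₁ · v/(v − u) ≈ 72891 Hz.
Equivalently f₂ = f₀ · (v + u)/(v − u).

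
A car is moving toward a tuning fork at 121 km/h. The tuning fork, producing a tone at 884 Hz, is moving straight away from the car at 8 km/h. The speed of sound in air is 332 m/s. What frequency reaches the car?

8 km/h = 2.222 m/s; 121 km/h = 33.61 m/s.
Both move, so f' = f · (v + v_o)/(v + v_s).
f' = 884 × (332 + 33.61)/(332 + 2.222) = 884 × 365.61/334.22 ≈ 967 Hz.

967 Hz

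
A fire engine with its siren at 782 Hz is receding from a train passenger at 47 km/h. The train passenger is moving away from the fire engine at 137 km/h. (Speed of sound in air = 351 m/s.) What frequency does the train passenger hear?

672 Hz

47 km/h = 13.06 m/s; 137 km/h = 38.06 m/s.
Both move, so f' = f · (v − v_o)/(v + v_s).
f' = 782 × (351 − 38.06)/(351 + 13.06) = 782 × 312.94/364.06 ≈ 672 Hz.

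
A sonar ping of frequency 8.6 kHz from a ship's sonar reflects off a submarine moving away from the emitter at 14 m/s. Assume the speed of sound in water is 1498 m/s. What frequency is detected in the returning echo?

The submarine first receives the wave as a moving observer: f₁ = f₀ · (v − u)/v = 8.6 × (1498 − 14)/1498 ≈ 8.52 kHz.
The reflection then acts as a moving source: f₂ = f₁ · v/(v + u) ≈ 8.44 kHz.
Equivalently f₂ = f₀ · (v − u)/(v + u).

8.44 kHz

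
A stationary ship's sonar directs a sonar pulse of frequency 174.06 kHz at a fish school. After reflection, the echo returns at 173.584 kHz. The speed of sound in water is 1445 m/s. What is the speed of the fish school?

Double Doppler shift off a moving reflector: f₂ = f₀ · (v + u)/(v − u) (u > 0 toward emitter).
Rearranging, u = v · (f₂ − f₀)/(f₂ + f₀) = 1445 × -0.476/347.644 ≈ -1.98 m/s.
So the fish school is moving at 1.98 m/s away from the emitter.

1.98 m/s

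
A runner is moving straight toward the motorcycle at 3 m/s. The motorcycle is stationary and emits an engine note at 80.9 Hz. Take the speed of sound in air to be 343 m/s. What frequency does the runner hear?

82 Hz

Only the observer moves, toward the source, so f' = f · (v + v_o)/v.
f' = 80.9 × (343 + 3)/343 = 80.9 × 346/343 ≈ 82 Hz.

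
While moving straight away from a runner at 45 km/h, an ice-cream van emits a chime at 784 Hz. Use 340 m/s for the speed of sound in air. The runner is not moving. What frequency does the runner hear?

45 km/h = 12.5 m/s.
Only the source moves, away from the listener, so f' = f · v/(v + v_s).
f' = 784 × 340/(340 + 12.5) = 784 × 340/352.5 ≈ 756 Hz.

756 Hz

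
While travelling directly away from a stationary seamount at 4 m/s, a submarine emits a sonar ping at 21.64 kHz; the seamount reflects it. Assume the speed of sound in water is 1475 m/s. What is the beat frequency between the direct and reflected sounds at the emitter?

The seamount receives the sound from a moving source: f₁ = f₀ · v/(v + v_e) = 21.64 × 1475/1479 ≈ 21.5815 kHz.
On the return leg the submarine is a moving observer: f₂ = f₁ · (v − v_e)/v = 21.5815 × 1471/1475 ≈ 21.5229 kHz.
Equivalently f₂ = f₀ · (v − v_e)/(v + v_e).
Beat against the emitted tone (with f₀ = 21640 Hz): |f₂ − f₀| = 2v_e·f₀/(v + v_e) = 2 × 4 × 21640/1479 ≈ 117 Hz.

117 Hz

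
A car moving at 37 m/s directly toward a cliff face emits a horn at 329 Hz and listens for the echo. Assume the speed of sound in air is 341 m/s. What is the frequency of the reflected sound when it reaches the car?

The cliff face receives the sound from a moving source: f₁ = f₀ · v/(v − v_e) = 329 × 341/304 ≈ 369 Hz.
On the return leg the car is a moving observer: f₂ = f₁ · (v + v_e)/v = 369 × 378/341 ≈ 409 Hz.
Equivalently f₂ = f₀ · (v + v_e)/(v − v_e).

409 Hz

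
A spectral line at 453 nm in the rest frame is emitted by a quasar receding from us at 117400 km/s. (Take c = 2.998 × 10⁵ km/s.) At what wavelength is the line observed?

685.1 nm

β = v/c = 117400/299800 = 0.3916.
Relativistic Doppler for wavelength: λ' = λ₀ · √((1 + β)/(1 − β)).
λ' = 453 × √(1.3916/0.6084) = 453 × 1.51238 ≈ 685.1 nm.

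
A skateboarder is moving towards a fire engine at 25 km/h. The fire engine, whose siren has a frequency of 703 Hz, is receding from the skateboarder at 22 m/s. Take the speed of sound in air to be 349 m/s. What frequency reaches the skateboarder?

25 km/h = 6.944 m/s.
Both move, so f' = f · (v + v_o)/(v + v_s).
f' = 703 × (349 + 6.944)/(349 + 22) = 703 × 355.94/371 ≈ 674 Hz.

674 Hz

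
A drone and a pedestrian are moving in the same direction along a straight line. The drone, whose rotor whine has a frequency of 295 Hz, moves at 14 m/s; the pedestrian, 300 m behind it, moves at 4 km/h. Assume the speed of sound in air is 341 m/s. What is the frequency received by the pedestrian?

284 Hz

4 km/h = 1.111 m/s.
The pedestrian is behind, so the drone is moving away from it while the pedestrian is moving toward the drone.
Both move, so f' = f · (v + v_o)/(v + v_s).
f' = 295 × (341 + 1.111)/(341 + 14) = 295 × 342.11/355 ≈ 284 Hz.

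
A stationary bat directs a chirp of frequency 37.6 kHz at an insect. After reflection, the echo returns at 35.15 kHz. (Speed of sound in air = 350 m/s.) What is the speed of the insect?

Double Doppler shift off a moving reflector: f₂ = f₀ · (v + u)/(v − u) (u > 0 toward emitter).
Rearranging, u = v · (f₂ − f₀)/(f₂ + f₀) = 350 × -2.45/72.75 ≈ -11.8 m/s.
So the insect is moving at 11.8 m/s away from the emitter.

11.8 m/s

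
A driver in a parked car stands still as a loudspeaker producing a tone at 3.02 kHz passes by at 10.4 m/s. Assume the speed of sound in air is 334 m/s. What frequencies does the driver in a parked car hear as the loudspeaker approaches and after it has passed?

3.12 kHz approaching; 2.93 kHz receding

Approaching: f₁ = f · v/(v − v_s) = 3.02 × 334/323.6 ≈ 3.12 kHz.
Receding: f₂ = f · v/(v + v_s) = 3.02 × 334/344.4 ≈ 2.93 kHz.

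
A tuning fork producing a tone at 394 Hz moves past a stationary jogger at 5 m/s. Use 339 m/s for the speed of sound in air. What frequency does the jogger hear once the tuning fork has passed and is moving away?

Receding: f₂ = f · v/(v + v_s) = 394 × 339/344 ≈ 388 Hz.

388 Hz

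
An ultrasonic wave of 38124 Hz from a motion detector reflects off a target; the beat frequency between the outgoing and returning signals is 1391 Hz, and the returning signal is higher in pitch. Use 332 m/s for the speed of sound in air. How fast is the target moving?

5.9 m/s

Double Doppler shift off a moving reflector: f₂ = f₀ · (v + u)/(v − u) (u > 0 toward emitter).
Returning signal is higher, so f₂ = f₀ + Δf = 38124 + 1391 = 39515 Hz.
Rearranging, u = v · (f₂ − f₀)/(f₂ + f₀) = 332 × 1391/77639 ≈ 5.9 m/s.
So the target is moving at 5.9 m/s toward the emitter.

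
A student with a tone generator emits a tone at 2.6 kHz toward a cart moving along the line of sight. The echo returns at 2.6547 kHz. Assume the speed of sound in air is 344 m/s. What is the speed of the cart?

Double Doppler shift off a moving reflector: f₂ = f₀ · (v + u)/(v − u) (u > 0 toward emitter).
Rearranging, u = v · (f₂ − f₀)/(f₂ + f₀) = 344 × 0.0547/5.2547 ≈ 3.6 m/s.
So the cart is moving at 3.6 m/s toward the emitter.

3.6 m/s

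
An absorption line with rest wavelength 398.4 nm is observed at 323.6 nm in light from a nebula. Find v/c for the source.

0.205c

λ'/λ₀ = 0.8122 < 1 (blueshift), so the source is approaching.
λ'/λ₀ = √((1 − β)/(1 + β)) for an approaching source ⇒ β = (1 − r²)/(1 + r²) with r = λ'/λ₀.
β = (1 − 0.6597)/(1 + 0.6597) ≈ 0.205.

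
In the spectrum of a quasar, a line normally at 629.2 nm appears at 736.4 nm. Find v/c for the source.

0.156c

λ'/λ₀ = 1.1704 > 1 (redshift), so the source is receding.
λ'/λ₀ = √((1 + β)/(1 − β)) for a receding source ⇒ β = (r² − 1)/(r² + 1) with r = λ'/λ₀.
β = (1.3698 − 1)/(1.3698 + 1) ≈ 0.156.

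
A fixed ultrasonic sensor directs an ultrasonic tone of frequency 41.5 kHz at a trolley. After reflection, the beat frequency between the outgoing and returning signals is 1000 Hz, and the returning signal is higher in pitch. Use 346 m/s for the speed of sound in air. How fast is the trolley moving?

Double Doppler shift off a moving reflector: f₂ = f₀ · (v + u)/(v − u) (u > 0 toward emitter).
Returning signal is higher, so f₂ = f₀ + Δf = 41500 + 1000 = 42500 Hz.
Rearranging, u = v · (f₂ − f₀)/(f₂ + f₀) = 346 × 1000/84000 ≈ 4.1 m/s.
So the trolley is moving at 4.1 m/s toward the emitter.

4.1 m/s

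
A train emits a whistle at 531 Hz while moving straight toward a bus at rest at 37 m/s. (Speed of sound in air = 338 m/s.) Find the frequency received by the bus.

596 Hz

With the source moving toward a stationary observer, f' = f · v/(v − v_s).
f' = 531 × 338/(338 − 37) = 531 × 338/301 ≈ 596 Hz.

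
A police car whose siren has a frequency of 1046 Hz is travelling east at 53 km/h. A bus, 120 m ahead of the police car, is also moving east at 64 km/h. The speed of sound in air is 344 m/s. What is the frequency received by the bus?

1036 Hz

53 km/h = 14.72 m/s; 64 km/h = 17.78 m/s.
The bus is ahead, so the police car is moving toward it while the bus is moving away from the police car.
Both move, so f' = f · (v − v_o)/(v − v_s).
f' = 1046 × (344 − 17.78)/(344 − 14.72) = 1046 × 326.22/329.28 ≈ 1036 Hz.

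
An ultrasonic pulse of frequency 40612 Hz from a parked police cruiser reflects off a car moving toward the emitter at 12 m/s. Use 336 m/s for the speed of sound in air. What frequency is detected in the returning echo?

The car first receives the wave as a moving observer: f₁ = f₀ · (v + u)/v = 40612 × (336 + 12)/336 ≈ 42062 Hz.
On reflection it acts as a source moving toward the stationary detector: f₂ = f₁ · v/(v − u) = 42062 × 336/324 ≈ 43620 Hz.

43620 Hz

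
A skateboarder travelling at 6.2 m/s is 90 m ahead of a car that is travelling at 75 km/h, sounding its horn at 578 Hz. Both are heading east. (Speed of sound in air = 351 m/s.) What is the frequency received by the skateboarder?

75 km/h = 20.83 m/s.
The skateboarder is ahead, so the car is moving toward it while the skateboarder is moving away from the car.
Both move, so f' = f · (v − v_o)/(v − v_s).
f' = 578 × (351 − 6.2)/(351 − 20.83) = 578 × 344.8/330.17 ≈ 604 Hz.

604 Hz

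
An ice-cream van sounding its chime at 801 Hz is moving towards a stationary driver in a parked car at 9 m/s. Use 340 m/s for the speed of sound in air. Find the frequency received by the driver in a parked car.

823 Hz

With the source moving toward a stationary observer, f' = f · v/(v − v_s).
f' = 801 × 340/(340 − 9) = 801 × 340/331 ≈ 823 Hz.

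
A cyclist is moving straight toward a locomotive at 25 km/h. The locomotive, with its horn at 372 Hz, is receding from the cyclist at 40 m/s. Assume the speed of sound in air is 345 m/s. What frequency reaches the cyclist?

25 km/h = 6.944 m/s.
Both move, so f' = f · (v + v_o)/(v + v_s).
f' = 372 × (345 + 6.944)/(345 + 40) = 372 × 351.94/385 ≈ 340 Hz.

340 Hz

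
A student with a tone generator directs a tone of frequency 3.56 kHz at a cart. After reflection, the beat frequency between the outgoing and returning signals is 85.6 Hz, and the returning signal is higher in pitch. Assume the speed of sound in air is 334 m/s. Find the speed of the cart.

Double Doppler shift off a moving reflector: f₂ = f₀ · (v + u)/(v − u) (u > 0 toward emitter).
Returning signal is higher, so f₂ = f₀ + Δf = 3560 + 85.6 = 3645.6 Hz.
Rearranging, u = v · (f₂ − f₀)/(f₂ + f₀) = 334 × 85.6/7205.6 ≈ 4.0 m/s.
So the cart is moving at 4.0 m/s toward the emitter.

4.0 m/s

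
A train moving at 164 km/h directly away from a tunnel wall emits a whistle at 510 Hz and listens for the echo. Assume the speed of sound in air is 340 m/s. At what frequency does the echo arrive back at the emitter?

164 km/h = 45.56 m/s.
The tunnel wall receives the sound from a moving source: f₁ = f₀ · v/(v + v_e) = 510 × 340/385.56 ≈ 450 Hz.
On the return leg the train is a moving observer: f₂ = f₁ · (v − v_e)/v = 450 × 294.44/340 ≈ 389 Hz.

389 Hz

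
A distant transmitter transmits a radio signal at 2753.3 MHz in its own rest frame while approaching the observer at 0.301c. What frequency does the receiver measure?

Relativistic Doppler for frequency: f' = f₀ · √((1 + β)/(1 − β)).
f' = 2753.3 × √(1.3010/0.6990) = 2753.3 × 1.36427 ≈ 3756.2 MHz.

3756.2 MHz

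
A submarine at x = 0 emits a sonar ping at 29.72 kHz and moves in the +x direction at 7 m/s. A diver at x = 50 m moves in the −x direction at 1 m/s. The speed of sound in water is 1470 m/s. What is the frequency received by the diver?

29.9 kHz

The observer lies on the +x side, so the source is heading toward the observer and the observer is heading toward the source.
Both move, so f' = f · (v + v_o)/(v − v_s).
f' = 29.72 × (1470 + 1)/(1470 − 7) = 29.72 × 1471/1463 ≈ 29.9 kHz.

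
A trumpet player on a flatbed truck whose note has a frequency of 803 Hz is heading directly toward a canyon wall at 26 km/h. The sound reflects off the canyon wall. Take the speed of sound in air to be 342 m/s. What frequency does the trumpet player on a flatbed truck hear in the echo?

26 km/h = 7.222 m/s.
The canyon wall receives the sound from a moving source: f₁ = f₀ · v/(v − v_e) = 803 × 342/334.78 ≈ 820 Hz.
On the return leg the trumpet player on a flatbed truck is a moving observer: f₂ = f₁ · (v + v_e)/v = 820 × 349.22/342 ≈ 838 Hz.

838 Hz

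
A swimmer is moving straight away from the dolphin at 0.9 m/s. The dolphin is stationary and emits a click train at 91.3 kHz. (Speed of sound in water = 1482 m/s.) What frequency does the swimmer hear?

Only the observer moves, away from the source, so f' = f · (v − v_o)/v.
f' = 91.3 × (1482 − 0.9)/1482 = 91.3 × 1481.1/1482 ≈ 91.2 kHz.

91.2 kHz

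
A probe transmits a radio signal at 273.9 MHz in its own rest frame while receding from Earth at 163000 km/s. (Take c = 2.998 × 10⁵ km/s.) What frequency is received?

β = v/c = 163000/299800 = 0.5437.
Relativistic Doppler for frequency: f' = f₀ · √((1 − β)/(1 + β)).
f' = 273.9 × √(0.4563/1.5437) = 273.9 × 0.54368 ≈ 148.9 MHz.

148.9 MHz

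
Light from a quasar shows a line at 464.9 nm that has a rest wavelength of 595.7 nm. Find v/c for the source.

λ'/λ₀ = 0.7804 < 1 (blueshift), so the source is approaching.
λ'/λ₀ = √((1 − β)/(1 + β)) for an approaching source ⇒ β = (1 − r²)/(1 + r²) with r = λ'/λ₀.
β = (1 − 0.6091)/(1 + 0.6091) ≈ 0.243.

0.243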